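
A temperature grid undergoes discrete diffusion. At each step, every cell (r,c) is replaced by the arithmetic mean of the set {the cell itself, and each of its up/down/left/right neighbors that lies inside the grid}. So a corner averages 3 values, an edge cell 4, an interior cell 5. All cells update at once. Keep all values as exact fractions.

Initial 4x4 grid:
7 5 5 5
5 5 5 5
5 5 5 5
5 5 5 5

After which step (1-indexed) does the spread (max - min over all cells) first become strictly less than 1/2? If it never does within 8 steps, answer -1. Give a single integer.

Step 1: max=17/3, min=5, spread=2/3
Step 2: max=50/9, min=5, spread=5/9
Step 3: max=581/108, min=5, spread=41/108
  -> spread < 1/2 first at step 3
Step 4: max=17243/3240, min=5, spread=1043/3240
Step 5: max=511553/97200, min=5, spread=25553/97200
Step 6: max=15251459/2916000, min=45079/9000, spread=645863/2916000
Step 7: max=455041691/87480000, min=300971/60000, spread=16225973/87480000
Step 8: max=13599477983/2624400000, min=135701/27000, spread=409340783/2624400000

Answer: 3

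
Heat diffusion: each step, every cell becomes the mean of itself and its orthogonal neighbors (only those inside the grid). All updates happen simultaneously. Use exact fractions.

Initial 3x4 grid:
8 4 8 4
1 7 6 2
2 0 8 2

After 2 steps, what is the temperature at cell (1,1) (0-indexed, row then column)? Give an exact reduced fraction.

Step 1: cell (1,1) = 18/5
Step 2: cell (1,1) = 253/50
Full grid after step 2:
  187/36 1211/240 1387/240 41/9
  403/120 253/50 114/25 551/120
  13/4 257/80 369/80 23/6

Answer: 253/50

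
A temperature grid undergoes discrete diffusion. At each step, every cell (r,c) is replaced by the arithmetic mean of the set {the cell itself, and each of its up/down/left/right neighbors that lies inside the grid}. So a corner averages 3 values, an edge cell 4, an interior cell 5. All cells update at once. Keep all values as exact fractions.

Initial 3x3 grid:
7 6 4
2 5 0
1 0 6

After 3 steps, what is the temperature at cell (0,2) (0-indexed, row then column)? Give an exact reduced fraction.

Answer: 8081/2160

Derivation:
Step 1: cell (0,2) = 10/3
Step 2: cell (0,2) = 151/36
Step 3: cell (0,2) = 8081/2160
Full grid after step 3:
  2867/720 30191/7200 8081/2160
  16969/4800 1199/375 49507/14400
  1877/720 1137/400 213/80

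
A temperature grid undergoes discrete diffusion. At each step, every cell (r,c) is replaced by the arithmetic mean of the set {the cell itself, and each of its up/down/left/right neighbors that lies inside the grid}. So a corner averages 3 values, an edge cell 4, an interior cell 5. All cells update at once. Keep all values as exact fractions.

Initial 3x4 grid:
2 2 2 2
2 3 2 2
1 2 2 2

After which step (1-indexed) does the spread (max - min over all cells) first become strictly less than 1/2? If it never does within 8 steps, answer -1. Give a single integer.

Answer: 2

Derivation:
Step 1: max=9/4, min=5/3, spread=7/12
Step 2: max=213/100, min=17/9, spread=217/900
  -> spread < 1/2 first at step 2
Step 3: max=5063/2400, min=262/135, spread=3647/21600
Step 4: max=16649/8000, min=32221/16200, spread=59729/648000
Step 5: max=4464997/2160000, min=1947569/972000, spread=1233593/19440000
Step 6: max=11138027/5400000, min=58857623/29160000, spread=3219307/72900000
Step 7: max=1599804817/777600000, min=7084548989/3499200000, spread=1833163/55987200
Step 8: max=95845070003/46656000000, min=426252414451/209952000000, spread=80806409/3359232000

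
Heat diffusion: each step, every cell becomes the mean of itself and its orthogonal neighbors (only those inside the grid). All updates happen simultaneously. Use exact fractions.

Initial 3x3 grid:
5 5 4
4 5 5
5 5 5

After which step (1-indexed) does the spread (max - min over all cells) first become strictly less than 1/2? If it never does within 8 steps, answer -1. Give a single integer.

Step 1: max=5, min=14/3, spread=1/3
  -> spread < 1/2 first at step 1
Step 2: max=59/12, min=1133/240, spread=47/240
Step 3: max=389/80, min=5099/1080, spread=61/432
Step 4: max=209167/43200, min=307363/64800, spread=511/5184
Step 5: max=12500149/2592000, min=18480911/3888000, spread=4309/62208
Step 6: max=249501901/51840000, min=1111416367/233280000, spread=36295/746496
Step 7: max=44835150941/9331200000, min=66774956099/13996800000, spread=305773/8957952
Step 8: max=2687378070527/559872000000, min=4010942488603/839808000000, spread=2575951/107495424

Answer: 1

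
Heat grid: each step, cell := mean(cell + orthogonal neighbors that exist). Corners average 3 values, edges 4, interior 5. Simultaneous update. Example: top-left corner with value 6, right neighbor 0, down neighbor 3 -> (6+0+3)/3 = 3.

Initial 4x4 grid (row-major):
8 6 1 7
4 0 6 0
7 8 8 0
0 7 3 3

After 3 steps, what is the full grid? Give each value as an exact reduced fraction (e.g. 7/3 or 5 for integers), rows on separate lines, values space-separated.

After step 1:
  6 15/4 5 8/3
  19/4 24/5 3 13/4
  19/4 6 5 11/4
  14/3 9/2 21/4 2
After step 2:
  29/6 391/80 173/48 131/36
  203/40 223/50 421/100 35/12
  121/24 501/100 22/5 13/4
  167/36 245/48 67/16 10/3
After step 3:
  3551/720 3557/800 29413/7200 1463/432
  1941/400 9457/2000 23509/6000 6307/1800
  17789/3600 28819/6000 8423/2000 139/40
  2129/432 34093/7200 681/160 517/144

Answer: 3551/720 3557/800 29413/7200 1463/432
1941/400 9457/2000 23509/6000 6307/1800
17789/3600 28819/6000 8423/2000 139/40
2129/432 34093/7200 681/160 517/144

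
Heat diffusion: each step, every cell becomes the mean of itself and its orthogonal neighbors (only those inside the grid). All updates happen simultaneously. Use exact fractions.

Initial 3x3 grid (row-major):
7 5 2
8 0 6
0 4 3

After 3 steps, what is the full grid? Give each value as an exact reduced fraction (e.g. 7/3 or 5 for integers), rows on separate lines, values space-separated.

After step 1:
  20/3 7/2 13/3
  15/4 23/5 11/4
  4 7/4 13/3
After step 2:
  167/36 191/40 127/36
  1141/240 327/100 961/240
  19/6 881/240 53/18
After step 3:
  10201/2160 9727/2400 8861/2160
  56987/14400 24569/6000 49487/14400
  1391/360 46987/14400 3823/1080

Answer: 10201/2160 9727/2400 8861/2160
56987/14400 24569/6000 49487/14400
1391/360 46987/14400 3823/1080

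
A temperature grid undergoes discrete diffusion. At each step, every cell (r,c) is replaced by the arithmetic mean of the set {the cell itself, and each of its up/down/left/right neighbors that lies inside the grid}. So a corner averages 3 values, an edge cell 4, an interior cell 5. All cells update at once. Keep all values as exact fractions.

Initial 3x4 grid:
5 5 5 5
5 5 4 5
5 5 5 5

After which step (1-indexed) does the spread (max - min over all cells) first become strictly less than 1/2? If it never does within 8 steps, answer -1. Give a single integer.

Step 1: max=5, min=19/4, spread=1/4
  -> spread < 1/2 first at step 1
Step 2: max=5, min=477/100, spread=23/100
Step 3: max=1987/400, min=23189/4800, spread=131/960
Step 4: max=35609/7200, min=209449/43200, spread=841/8640
Step 5: max=7106627/1440000, min=83857949/17280000, spread=56863/691200
Step 6: max=63810457/12960000, min=756065659/155520000, spread=386393/6220800
Step 7: max=25499641187/5184000000, min=302646276869/62208000000, spread=26795339/497664000
Step 8: max=1528113850333/311040000000, min=18178584285871/3732480000000, spread=254051069/5971968000

Answer: 1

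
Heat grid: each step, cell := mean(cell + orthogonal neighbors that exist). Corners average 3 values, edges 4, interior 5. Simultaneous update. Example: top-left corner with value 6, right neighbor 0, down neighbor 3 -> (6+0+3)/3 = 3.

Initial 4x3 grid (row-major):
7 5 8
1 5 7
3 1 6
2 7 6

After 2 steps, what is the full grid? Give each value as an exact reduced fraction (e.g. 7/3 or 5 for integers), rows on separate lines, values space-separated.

Answer: 175/36 421/80 233/36
833/240 499/100 659/120
283/80 379/100 667/120
13/4 281/60 46/9

Derivation:
After step 1:
  13/3 25/4 20/3
  4 19/5 13/2
  7/4 22/5 5
  4 4 19/3
After step 2:
  175/36 421/80 233/36
  833/240 499/100 659/120
  283/80 379/100 667/120
  13/4 281/60 46/9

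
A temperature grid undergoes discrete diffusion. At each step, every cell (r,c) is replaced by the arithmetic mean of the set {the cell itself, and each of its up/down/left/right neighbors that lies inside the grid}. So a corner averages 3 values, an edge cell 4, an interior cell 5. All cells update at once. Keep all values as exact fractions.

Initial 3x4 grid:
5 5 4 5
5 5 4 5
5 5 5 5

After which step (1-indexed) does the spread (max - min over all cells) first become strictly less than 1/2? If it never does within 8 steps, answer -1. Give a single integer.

Step 1: max=5, min=9/2, spread=1/2
Step 2: max=5, min=1111/240, spread=89/240
  -> spread < 1/2 first at step 2
Step 3: max=1187/240, min=631/135, spread=587/2160
Step 4: max=11807/2400, min=608183/129600, spread=5879/25920
Step 5: max=16513/3375, min=36682447/7776000, spread=272701/1555200
Step 6: max=63190753/12960000, min=2208344033/466560000, spread=2660923/18662400
Step 7: max=419985203/86400000, min=132909470947/27993600000, spread=126629393/1119744000
Step 8: max=226289816693/46656000000, min=7992464800073/1679616000000, spread=1231748807/13436928000

Answer: 2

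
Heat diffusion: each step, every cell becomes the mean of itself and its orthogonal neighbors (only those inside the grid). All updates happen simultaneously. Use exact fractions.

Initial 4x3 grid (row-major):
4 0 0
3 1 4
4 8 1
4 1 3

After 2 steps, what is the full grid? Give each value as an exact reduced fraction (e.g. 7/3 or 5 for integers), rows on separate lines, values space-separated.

After step 1:
  7/3 5/4 4/3
  3 16/5 3/2
  19/4 3 4
  3 4 5/3
After step 2:
  79/36 487/240 49/36
  797/240 239/100 301/120
  55/16 379/100 61/24
  47/12 35/12 29/9

Answer: 79/36 487/240 49/36
797/240 239/100 301/120
55/16 379/100 61/24
47/12 35/12 29/9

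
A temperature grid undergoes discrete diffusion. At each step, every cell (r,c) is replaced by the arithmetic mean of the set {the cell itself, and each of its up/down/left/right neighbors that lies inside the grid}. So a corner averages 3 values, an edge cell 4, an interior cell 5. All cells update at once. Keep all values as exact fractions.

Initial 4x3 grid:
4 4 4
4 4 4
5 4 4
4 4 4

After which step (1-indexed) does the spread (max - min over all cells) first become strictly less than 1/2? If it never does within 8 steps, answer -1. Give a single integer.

Answer: 1

Derivation:
Step 1: max=13/3, min=4, spread=1/3
  -> spread < 1/2 first at step 1
Step 2: max=511/120, min=4, spread=31/120
Step 3: max=4531/1080, min=4, spread=211/1080
Step 4: max=448897/108000, min=7247/1800, spread=14077/108000
Step 5: max=4028407/972000, min=435683/108000, spread=5363/48600
Step 6: max=120380809/29160000, min=242869/60000, spread=93859/1166400
Step 7: max=7208674481/1749600000, min=394136467/97200000, spread=4568723/69984000
Step 8: max=431684435629/104976000000, min=11845618889/2916000000, spread=8387449/167961600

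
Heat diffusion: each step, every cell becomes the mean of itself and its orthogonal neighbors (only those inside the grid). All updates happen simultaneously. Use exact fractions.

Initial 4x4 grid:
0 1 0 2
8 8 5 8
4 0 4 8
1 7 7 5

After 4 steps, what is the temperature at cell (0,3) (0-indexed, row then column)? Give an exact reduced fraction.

Step 1: cell (0,3) = 10/3
Step 2: cell (0,3) = 133/36
Step 3: cell (0,3) = 1717/432
Step 4: cell (0,3) = 265007/64800
Full grid after step 4:
  7771/2160 17167/4800 830051/216000 265007/64800
  54989/14400 40439/10000 31157/7200 506953/108000
  298009/72000 261413/60000 446999/90000 570677/108000
  90151/21600 82511/18000 276481/54000 180437/32400

Answer: 265007/64800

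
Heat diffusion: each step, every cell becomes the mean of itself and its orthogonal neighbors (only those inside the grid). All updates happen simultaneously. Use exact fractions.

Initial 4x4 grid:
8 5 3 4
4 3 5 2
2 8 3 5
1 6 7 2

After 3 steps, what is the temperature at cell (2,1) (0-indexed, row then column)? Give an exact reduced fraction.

Answer: 2151/500

Derivation:
Step 1: cell (2,1) = 22/5
Step 2: cell (2,1) = 97/20
Step 3: cell (2,1) = 2151/500
Full grid after step 3:
  521/108 16133/3600 5063/1200 217/60
  15953/3600 6949/1500 1997/500 4733/1200
  349/80 2151/500 1367/300 14231/3600
  737/180 367/80 15851/3600 2419/540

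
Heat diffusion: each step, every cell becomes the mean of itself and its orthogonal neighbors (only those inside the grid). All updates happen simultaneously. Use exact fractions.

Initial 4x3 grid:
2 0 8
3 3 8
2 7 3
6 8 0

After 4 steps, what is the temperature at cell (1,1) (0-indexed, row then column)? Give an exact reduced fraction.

Answer: 485087/120000

Derivation:
Step 1: cell (1,1) = 21/5
Step 2: cell (1,1) = 401/100
Step 3: cell (1,1) = 8133/2000
Step 4: cell (1,1) = 485087/120000
Full grid after step 4:
  444131/129600 1098793/288000 545731/129600
  402893/108000 485087/120000 476143/108000
  454663/108000 176829/40000 490913/108000
  589051/129600 440971/96000 601451/129600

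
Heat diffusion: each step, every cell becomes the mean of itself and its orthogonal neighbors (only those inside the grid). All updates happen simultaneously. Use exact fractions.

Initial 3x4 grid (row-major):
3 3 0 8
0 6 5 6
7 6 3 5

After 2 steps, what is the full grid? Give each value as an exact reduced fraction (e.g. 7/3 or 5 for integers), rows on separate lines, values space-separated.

After step 1:
  2 3 4 14/3
  4 4 4 6
  13/3 11/2 19/4 14/3
After step 2:
  3 13/4 47/12 44/9
  43/12 41/10 91/20 29/6
  83/18 223/48 227/48 185/36

Answer: 3 13/4 47/12 44/9
43/12 41/10 91/20 29/6
83/18 223/48 227/48 185/36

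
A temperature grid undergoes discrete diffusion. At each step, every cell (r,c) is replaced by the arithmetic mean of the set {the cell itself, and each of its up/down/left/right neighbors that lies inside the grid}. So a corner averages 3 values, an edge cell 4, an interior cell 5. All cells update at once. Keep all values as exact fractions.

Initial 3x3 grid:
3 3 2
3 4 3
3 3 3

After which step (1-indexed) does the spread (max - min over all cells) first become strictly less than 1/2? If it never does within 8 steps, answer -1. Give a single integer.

Step 1: max=13/4, min=8/3, spread=7/12
Step 2: max=19/6, min=26/9, spread=5/18
  -> spread < 1/2 first at step 2
Step 3: max=1127/360, min=397/135, spread=41/216
Step 4: max=67549/21600, min=48493/16200, spread=347/2592
Step 5: max=4022903/1296000, min=365737/121500, spread=2921/31104
Step 6: max=240596341/77760000, min=176601787/58320000, spread=24611/373248
Step 7: max=14384819327/4665600000, min=5313319357/1749600000, spread=207329/4478976
Step 8: max=861368199469/279936000000, min=639203356633/209952000000, spread=1746635/53747712

Answer: 2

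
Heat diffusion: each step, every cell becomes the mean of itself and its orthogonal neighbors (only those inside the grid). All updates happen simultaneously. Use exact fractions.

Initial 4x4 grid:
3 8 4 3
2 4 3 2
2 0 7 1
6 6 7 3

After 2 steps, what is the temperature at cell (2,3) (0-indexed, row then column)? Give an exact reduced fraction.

Answer: 383/120

Derivation:
Step 1: cell (2,3) = 13/4
Step 2: cell (2,3) = 383/120
Full grid after step 2:
  71/18 1019/240 65/16 13/4
  779/240 187/50 71/20 25/8
  823/240 361/100 102/25 383/120
  143/36 569/120 533/120 38/9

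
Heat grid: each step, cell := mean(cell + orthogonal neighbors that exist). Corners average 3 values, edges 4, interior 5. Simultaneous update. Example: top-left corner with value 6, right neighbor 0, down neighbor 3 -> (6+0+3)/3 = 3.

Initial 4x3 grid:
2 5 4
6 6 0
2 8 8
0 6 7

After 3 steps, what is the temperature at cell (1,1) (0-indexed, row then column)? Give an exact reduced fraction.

Answer: 2759/600

Derivation:
Step 1: cell (1,1) = 5
Step 2: cell (1,1) = 19/4
Step 3: cell (1,1) = 2759/600
Full grid after step 3:
  1825/432 2449/576 101/24
  157/36 2759/600 457/96
  3181/720 3019/600 863/160
  1925/432 14689/2880 409/72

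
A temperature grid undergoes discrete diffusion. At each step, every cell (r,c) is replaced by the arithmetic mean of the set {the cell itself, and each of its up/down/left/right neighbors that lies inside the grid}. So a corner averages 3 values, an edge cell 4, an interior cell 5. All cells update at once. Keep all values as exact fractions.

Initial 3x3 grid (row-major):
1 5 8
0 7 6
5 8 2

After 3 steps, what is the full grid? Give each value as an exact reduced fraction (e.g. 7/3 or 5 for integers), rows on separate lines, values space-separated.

After step 1:
  2 21/4 19/3
  13/4 26/5 23/4
  13/3 11/2 16/3
After step 2:
  7/2 1127/240 52/9
  887/240 499/100 1357/240
  157/36 611/120 199/36
After step 3:
  1427/360 68269/14400 2903/540
  59569/14400 9651/2000 79019/14400
  9467/2160 35947/7200 11717/2160

Answer: 1427/360 68269/14400 2903/540
59569/14400 9651/2000 79019/14400
9467/2160 35947/7200 11717/2160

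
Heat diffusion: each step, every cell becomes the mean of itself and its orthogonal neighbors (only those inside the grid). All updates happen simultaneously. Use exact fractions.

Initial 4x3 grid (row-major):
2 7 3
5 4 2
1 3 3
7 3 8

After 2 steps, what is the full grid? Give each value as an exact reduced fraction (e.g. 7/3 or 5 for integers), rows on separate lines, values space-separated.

Answer: 35/9 253/60 11/3
119/30 17/5 19/5
101/30 81/20 217/60
155/36 983/240 167/36

Derivation:
After step 1:
  14/3 4 4
  3 21/5 3
  4 14/5 4
  11/3 21/4 14/3
After step 2:
  35/9 253/60 11/3
  119/30 17/5 19/5
  101/30 81/20 217/60
  155/36 983/240 167/36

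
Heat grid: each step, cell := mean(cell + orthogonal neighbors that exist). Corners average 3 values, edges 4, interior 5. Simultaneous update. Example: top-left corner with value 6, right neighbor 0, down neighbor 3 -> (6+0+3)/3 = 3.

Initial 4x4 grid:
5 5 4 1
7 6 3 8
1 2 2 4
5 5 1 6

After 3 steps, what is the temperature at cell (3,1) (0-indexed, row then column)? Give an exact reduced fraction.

Answer: 24487/7200

Derivation:
Step 1: cell (3,1) = 13/4
Step 2: cell (3,1) = 817/240
Step 3: cell (3,1) = 24487/7200
Full grid after step 3:
  10411/2160 33289/7200 29801/7200 9101/2160
  4073/900 25153/6000 24863/6000 14293/3600
  1747/450 22627/6000 4301/1200 14441/3600
  7777/2160 24487/7200 25927/7200 7939/2160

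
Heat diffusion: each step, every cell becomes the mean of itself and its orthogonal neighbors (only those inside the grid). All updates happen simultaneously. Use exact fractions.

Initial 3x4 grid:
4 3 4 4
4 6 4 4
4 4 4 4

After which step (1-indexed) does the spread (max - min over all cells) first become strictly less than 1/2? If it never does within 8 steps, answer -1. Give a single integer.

Step 1: max=9/2, min=11/3, spread=5/6
Step 2: max=437/100, min=47/12, spread=34/75
  -> spread < 1/2 first at step 2
Step 3: max=5131/1200, min=301/75, spread=21/80
Step 4: max=91507/21600, min=21733/5400, spread=61/288
Step 5: max=1132601/270000, min=1317857/324000, spread=206321/1620000
Step 6: max=108611839/25920000, min=79141573/19440000, spread=370769/3110400
Step 7: max=19468380503/4665600000, min=4768611707/1166400000, spread=5252449/62208000
Step 8: max=1166409748277/279936000000, min=286540614913/69984000000, spread=161978309/2239488000

Answer: 2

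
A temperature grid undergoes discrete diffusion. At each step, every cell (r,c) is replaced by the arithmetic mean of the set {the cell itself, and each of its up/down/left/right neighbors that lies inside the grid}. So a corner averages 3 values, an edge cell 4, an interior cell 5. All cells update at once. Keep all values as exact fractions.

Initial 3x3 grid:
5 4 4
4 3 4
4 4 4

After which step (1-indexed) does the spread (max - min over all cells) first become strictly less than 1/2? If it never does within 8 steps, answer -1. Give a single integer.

Answer: 2

Derivation:
Step 1: max=13/3, min=15/4, spread=7/12
Step 2: max=37/9, min=23/6, spread=5/18
  -> spread < 1/2 first at step 2
Step 3: max=548/135, min=1393/360, spread=41/216
Step 4: max=64907/16200, min=83651/21600, spread=347/2592
Step 5: max=484763/121500, min=5049097/1296000, spread=2921/31104
Step 6: max=231638213/58320000, min=303723659/77760000, spread=24611/373248
Step 7: max=6933880643/1749600000, min=18274380673/4665600000, spread=207329/4478976
Step 8: max=830460643367/209952000000, min=1098183800531/279936000000, spread=1746635/53747712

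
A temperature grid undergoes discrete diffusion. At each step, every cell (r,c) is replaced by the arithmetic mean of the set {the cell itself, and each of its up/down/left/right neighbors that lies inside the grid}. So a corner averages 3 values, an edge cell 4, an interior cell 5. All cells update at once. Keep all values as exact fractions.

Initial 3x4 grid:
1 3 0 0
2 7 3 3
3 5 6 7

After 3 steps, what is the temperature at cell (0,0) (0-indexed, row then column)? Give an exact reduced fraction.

Step 1: cell (0,0) = 2
Step 2: cell (0,0) = 8/3
Step 3: cell (0,0) = 67/24
Full grid after step 3:
  67/24 6781/2400 6181/2400 301/120
  48841/14400 5261/1500 2683/750 48361/14400
  1663/432 15409/3600 1973/450 9263/2160

Answer: 67/24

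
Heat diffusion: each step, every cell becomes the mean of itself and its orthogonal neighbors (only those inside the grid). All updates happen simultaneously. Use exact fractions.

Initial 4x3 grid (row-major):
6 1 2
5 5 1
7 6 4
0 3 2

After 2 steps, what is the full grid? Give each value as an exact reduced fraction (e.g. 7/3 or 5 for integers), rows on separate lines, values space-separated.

Answer: 53/12 373/120 47/18
357/80 417/100 671/240
223/48 191/50 57/16
127/36 169/48 3

Derivation:
After step 1:
  4 7/2 4/3
  23/4 18/5 3
  9/2 5 13/4
  10/3 11/4 3
After step 2:
  53/12 373/120 47/18
  357/80 417/100 671/240
  223/48 191/50 57/16
  127/36 169/48 3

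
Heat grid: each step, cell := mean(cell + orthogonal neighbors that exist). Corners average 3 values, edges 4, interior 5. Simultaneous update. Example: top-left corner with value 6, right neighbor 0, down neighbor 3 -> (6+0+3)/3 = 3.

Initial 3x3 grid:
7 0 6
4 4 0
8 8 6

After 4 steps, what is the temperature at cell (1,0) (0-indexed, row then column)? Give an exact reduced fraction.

Answer: 4125293/864000

Derivation:
Step 1: cell (1,0) = 23/4
Step 2: cell (1,0) = 1157/240
Step 3: cell (1,0) = 73519/14400
Step 4: cell (1,0) = 4125293/864000
Full grid after step 4:
  35969/8100 3438043/864000 166393/43200
  4125293/864000 275111/60000 444521/108000
  687179/129600 2128459/432000 304627/64800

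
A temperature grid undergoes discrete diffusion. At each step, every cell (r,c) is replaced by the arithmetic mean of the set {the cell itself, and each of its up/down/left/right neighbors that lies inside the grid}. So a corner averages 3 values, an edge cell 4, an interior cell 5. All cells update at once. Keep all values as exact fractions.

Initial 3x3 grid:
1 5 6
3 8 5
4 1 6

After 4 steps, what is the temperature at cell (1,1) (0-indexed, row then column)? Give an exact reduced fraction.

Answer: 67883/15000

Derivation:
Step 1: cell (1,1) = 22/5
Step 2: cell (1,1) = 122/25
Step 3: cell (1,1) = 1089/250
Step 4: cell (1,1) = 67883/15000
Full grid after step 4:
  15293/3600 60869/13500 639223/129600
  872029/216000 67883/15000 4123991/864000
  527873/129600 3709741/864000 16993/3600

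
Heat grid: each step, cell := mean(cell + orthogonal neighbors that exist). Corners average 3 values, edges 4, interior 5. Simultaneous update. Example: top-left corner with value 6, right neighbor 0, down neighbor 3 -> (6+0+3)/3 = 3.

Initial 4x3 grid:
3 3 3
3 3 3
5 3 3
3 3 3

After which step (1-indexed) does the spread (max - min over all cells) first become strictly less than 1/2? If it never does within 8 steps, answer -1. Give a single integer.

Step 1: max=11/3, min=3, spread=2/3
Step 2: max=211/60, min=3, spread=31/60
Step 3: max=1831/540, min=3, spread=211/540
  -> spread < 1/2 first at step 3
Step 4: max=178897/54000, min=2747/900, spread=14077/54000
Step 5: max=1598407/486000, min=165683/54000, spread=5363/24300
Step 6: max=47480809/14580000, min=92869/30000, spread=93859/583200
Step 7: max=2834674481/874800000, min=151136467/48600000, spread=4568723/34992000
Step 8: max=169244435629/52488000000, min=4555618889/1458000000, spread=8387449/83980800

Answer: 3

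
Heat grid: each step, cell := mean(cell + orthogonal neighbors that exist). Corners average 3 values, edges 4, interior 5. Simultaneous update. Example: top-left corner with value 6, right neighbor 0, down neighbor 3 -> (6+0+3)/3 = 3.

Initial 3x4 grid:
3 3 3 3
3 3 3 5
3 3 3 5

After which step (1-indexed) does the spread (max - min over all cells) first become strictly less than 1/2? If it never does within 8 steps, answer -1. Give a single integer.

Answer: 6

Derivation:
Step 1: max=13/3, min=3, spread=4/3
Step 2: max=71/18, min=3, spread=17/18
Step 3: max=4087/1080, min=3, spread=847/1080
Step 4: max=59231/16200, min=683/225, spread=2011/3240
Step 5: max=6962783/1944000, min=165713/54000, spread=199423/388800
Step 6: max=410824867/116640000, min=3355249/1080000, spread=1938319/4665600
  -> spread < 1/2 first at step 6
Step 7: max=24356877053/6998400000, min=305044199/97200000, spread=95747789/279936000
Step 8: max=1447281255127/419904000000, min=18469143941/5832000000, spread=940023131/3359232000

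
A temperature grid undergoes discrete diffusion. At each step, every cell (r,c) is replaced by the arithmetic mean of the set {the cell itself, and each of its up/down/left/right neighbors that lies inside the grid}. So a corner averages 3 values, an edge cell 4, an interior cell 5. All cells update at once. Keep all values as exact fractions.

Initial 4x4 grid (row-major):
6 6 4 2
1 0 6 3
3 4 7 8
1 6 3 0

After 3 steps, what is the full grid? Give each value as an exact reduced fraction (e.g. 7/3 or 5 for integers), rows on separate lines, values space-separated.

After step 1:
  13/3 4 9/2 3
  5/2 17/5 4 19/4
  9/4 4 28/5 9/2
  10/3 7/2 4 11/3
After step 2:
  65/18 487/120 31/8 49/12
  749/240 179/50 89/20 65/16
  145/48 15/4 221/50 1111/240
  109/36 89/24 503/120 73/18
After step 3:
  7769/2160 3403/900 247/60 577/144
  23999/7200 22751/6000 1631/400 689/160
  4651/1440 887/240 25729/6000 30901/7200
  1405/432 1321/360 7369/1800 9271/2160

Answer: 7769/2160 3403/900 247/60 577/144
23999/7200 22751/6000 1631/400 689/160
4651/1440 887/240 25729/6000 30901/7200
1405/432 1321/360 7369/1800 9271/2160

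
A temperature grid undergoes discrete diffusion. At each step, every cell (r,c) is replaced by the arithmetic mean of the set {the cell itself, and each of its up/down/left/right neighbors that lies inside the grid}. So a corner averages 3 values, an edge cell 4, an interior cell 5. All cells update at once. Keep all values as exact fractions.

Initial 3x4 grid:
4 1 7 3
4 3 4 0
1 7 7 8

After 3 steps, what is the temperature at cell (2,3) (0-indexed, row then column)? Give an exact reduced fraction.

Answer: 3409/720

Derivation:
Step 1: cell (2,3) = 5
Step 2: cell (2,3) = 61/12
Step 3: cell (2,3) = 3409/720
Full grid after step 3:
  137/40 433/120 1381/360 8237/2160
  863/240 799/200 5071/1200 12359/2880
  719/180 523/120 577/120 3409/720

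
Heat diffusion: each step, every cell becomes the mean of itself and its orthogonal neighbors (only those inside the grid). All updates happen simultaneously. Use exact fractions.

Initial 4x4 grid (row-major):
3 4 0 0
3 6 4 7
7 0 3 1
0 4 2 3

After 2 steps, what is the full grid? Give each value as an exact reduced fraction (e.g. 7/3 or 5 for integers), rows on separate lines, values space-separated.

Answer: 34/9 719/240 139/48 22/9
839/240 97/25 72/25 77/24
179/48 67/25 33/10 21/8
23/9 73/24 17/8 17/6

Derivation:
After step 1:
  10/3 13/4 2 7/3
  19/4 17/5 4 3
  5/2 4 2 7/2
  11/3 3/2 3 2
After step 2:
  34/9 719/240 139/48 22/9
  839/240 97/25 72/25 77/24
  179/48 67/25 33/10 21/8
  23/9 73/24 17/8 17/6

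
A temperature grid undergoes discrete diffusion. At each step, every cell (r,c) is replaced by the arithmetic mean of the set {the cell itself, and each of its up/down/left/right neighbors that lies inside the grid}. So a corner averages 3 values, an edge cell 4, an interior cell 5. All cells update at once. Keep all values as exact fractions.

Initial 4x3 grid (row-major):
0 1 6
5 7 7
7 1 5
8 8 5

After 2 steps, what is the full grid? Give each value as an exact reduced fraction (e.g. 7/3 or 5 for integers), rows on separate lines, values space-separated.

Answer: 41/12 431/120 173/36
81/20 243/50 1177/240
349/60 501/100 447/80
221/36 743/120 16/3

Derivation:
After step 1:
  2 7/2 14/3
  19/4 21/5 25/4
  21/4 28/5 9/2
  23/3 11/2 6
After step 2:
  41/12 431/120 173/36
  81/20 243/50 1177/240
  349/60 501/100 447/80
  221/36 743/120 16/3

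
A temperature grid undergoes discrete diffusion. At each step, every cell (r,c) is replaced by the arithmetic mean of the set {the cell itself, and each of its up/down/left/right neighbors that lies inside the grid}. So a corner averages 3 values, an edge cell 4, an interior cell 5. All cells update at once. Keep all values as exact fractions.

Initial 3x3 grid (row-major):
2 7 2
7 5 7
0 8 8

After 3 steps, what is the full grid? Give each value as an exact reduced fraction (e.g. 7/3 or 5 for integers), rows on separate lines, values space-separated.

After step 1:
  16/3 4 16/3
  7/2 34/5 11/2
  5 21/4 23/3
After step 2:
  77/18 161/30 89/18
  619/120 501/100 253/40
  55/12 1483/240 221/36
After step 3:
  5329/1080 17639/3600 5989/1080
  34253/7200 33647/6000 13451/2400
  3821/720 78881/14400 13423/2160

Answer: 5329/1080 17639/3600 5989/1080
34253/7200 33647/6000 13451/2400
3821/720 78881/14400 13423/2160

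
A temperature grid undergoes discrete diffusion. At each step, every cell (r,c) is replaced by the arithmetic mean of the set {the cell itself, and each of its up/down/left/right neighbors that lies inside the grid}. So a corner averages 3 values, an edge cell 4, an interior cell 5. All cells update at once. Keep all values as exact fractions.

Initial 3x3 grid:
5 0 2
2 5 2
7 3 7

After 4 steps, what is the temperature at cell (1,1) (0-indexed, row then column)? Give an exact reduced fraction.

Step 1: cell (1,1) = 12/5
Step 2: cell (1,1) = 393/100
Step 3: cell (1,1) = 19771/6000
Step 4: cell (1,1) = 1300037/360000
Full grid after step 4:
  429253/129600 162511/54000 100207/32400
  3062801/864000 1300037/360000 358897/108000
  175301/43200 555071/144000 83713/21600

Answer: 1300037/360000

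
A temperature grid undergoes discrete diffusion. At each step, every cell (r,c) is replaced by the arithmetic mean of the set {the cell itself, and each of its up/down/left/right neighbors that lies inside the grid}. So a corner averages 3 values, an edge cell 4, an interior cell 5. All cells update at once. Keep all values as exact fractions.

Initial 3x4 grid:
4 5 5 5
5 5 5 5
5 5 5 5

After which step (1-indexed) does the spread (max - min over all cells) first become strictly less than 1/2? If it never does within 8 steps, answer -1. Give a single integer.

Step 1: max=5, min=14/3, spread=1/3
  -> spread < 1/2 first at step 1
Step 2: max=5, min=85/18, spread=5/18
Step 3: max=5, min=1039/216, spread=41/216
Step 4: max=5, min=125383/25920, spread=4217/25920
Step 5: max=35921/7200, min=7566851/1555200, spread=38417/311040
Step 6: max=717403/144000, min=455359789/93312000, spread=1903471/18662400
Step 7: max=21484241/4320000, min=27392610911/5598720000, spread=18038617/223948800
Step 8: max=1931073241/388800000, min=1646347817149/335923200000, spread=883978523/13436928000

Answer: 1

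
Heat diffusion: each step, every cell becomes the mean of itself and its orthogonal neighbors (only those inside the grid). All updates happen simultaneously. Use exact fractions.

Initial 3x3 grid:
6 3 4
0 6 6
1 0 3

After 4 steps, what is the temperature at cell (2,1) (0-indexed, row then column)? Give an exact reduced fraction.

Answer: 244673/86400

Derivation:
Step 1: cell (2,1) = 5/2
Step 2: cell (2,1) = 53/24
Step 3: cell (2,1) = 4069/1440
Step 4: cell (2,1) = 244673/86400
Full grid after step 4:
  811/240 622621/172800 51139/12960
  500371/172800 240577/72000 613621/172800
  68873/25920 244673/86400 9427/2880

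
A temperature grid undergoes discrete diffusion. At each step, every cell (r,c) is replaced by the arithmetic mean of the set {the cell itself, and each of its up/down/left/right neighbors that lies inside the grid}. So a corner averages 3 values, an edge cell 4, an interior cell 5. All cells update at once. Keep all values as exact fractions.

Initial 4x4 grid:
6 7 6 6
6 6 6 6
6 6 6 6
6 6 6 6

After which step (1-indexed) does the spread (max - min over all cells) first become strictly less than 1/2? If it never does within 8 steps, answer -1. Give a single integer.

Step 1: max=19/3, min=6, spread=1/3
  -> spread < 1/2 first at step 1
Step 2: max=751/120, min=6, spread=31/120
Step 3: max=6691/1080, min=6, spread=211/1080
Step 4: max=664843/108000, min=6, spread=16843/108000
Step 5: max=5970643/972000, min=54079/9000, spread=130111/972000
Step 6: max=178602367/29160000, min=3247159/540000, spread=3255781/29160000
Step 7: max=5349153691/874800000, min=3251107/540000, spread=82360351/874800000
Step 8: max=160215316891/26244000000, min=585706441/97200000, spread=2074577821/26244000000

Answer: 1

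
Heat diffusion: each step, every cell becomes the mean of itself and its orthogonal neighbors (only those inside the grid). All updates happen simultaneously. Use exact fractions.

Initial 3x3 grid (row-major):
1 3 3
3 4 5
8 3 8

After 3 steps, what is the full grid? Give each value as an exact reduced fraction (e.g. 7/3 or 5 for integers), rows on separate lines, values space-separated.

Answer: 7031/2160 16969/4800 8131/2160
4711/1200 4039/1000 667/150
9571/2160 23069/4800 10511/2160

Derivation:
After step 1:
  7/3 11/4 11/3
  4 18/5 5
  14/3 23/4 16/3
After step 2:
  109/36 247/80 137/36
  73/20 211/50 22/5
  173/36 387/80 193/36
After step 3:
  7031/2160 16969/4800 8131/2160
  4711/1200 4039/1000 667/150
  9571/2160 23069/4800 10511/2160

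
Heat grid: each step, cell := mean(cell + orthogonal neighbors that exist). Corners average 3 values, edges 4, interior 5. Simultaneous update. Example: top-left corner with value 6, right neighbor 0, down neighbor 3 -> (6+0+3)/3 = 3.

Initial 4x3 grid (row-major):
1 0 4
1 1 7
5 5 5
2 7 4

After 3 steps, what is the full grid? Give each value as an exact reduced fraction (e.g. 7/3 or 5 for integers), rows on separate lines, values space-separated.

Answer: 4123/2160 17489/7200 418/135
18409/7200 18527/6000 13517/3600
25249/7200 8149/2000 8081/1800
9031/2160 10813/2400 2639/540

Derivation:
After step 1:
  2/3 3/2 11/3
  2 14/5 17/4
  13/4 23/5 21/4
  14/3 9/2 16/3
After step 2:
  25/18 259/120 113/36
  523/240 303/100 479/120
  871/240 102/25 583/120
  149/36 191/40 181/36
After step 3:
  4123/2160 17489/7200 418/135
  18409/7200 18527/6000 13517/3600
  25249/7200 8149/2000 8081/1800
  9031/2160 10813/2400 2639/540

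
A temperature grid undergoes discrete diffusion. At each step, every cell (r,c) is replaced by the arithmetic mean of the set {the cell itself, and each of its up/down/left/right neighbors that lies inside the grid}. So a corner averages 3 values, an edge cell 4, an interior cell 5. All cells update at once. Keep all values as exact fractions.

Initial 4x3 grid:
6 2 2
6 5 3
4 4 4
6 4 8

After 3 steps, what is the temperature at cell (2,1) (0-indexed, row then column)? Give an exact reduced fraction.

Answer: 1149/250

Derivation:
Step 1: cell (2,1) = 21/5
Step 2: cell (2,1) = 469/100
Step 3: cell (2,1) = 1149/250
Full grid after step 3:
  467/108 6231/1600 379/108
  32767/7200 8357/2000 27767/7200
  34657/7200 1149/250 32357/7200
  10627/2160 3973/800 10487/2160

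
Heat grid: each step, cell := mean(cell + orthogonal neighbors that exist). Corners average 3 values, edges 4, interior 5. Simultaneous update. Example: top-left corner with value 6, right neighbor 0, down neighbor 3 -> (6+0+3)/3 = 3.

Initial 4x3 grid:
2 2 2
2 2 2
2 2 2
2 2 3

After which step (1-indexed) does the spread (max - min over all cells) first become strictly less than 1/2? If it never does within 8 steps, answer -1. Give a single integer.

Answer: 1

Derivation:
Step 1: max=7/3, min=2, spread=1/3
  -> spread < 1/2 first at step 1
Step 2: max=41/18, min=2, spread=5/18
Step 3: max=473/216, min=2, spread=41/216
Step 4: max=56057/25920, min=2, spread=4217/25920
Step 5: max=3319549/1555200, min=14479/7200, spread=38417/311040
Step 6: max=197824211/93312000, min=290597/144000, spread=1903471/18662400
Step 7: max=11798429089/5598720000, min=8755759/4320000, spread=18038617/223948800
Step 8: max=705114582851/335923200000, min=790526759/388800000, spread=883978523/13436928000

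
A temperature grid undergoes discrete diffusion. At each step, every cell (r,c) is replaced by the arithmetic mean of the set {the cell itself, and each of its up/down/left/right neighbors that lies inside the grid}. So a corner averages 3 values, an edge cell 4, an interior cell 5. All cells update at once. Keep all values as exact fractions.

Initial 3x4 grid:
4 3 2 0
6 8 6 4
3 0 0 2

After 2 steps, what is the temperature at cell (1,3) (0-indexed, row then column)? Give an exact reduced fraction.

Step 1: cell (1,3) = 3
Step 2: cell (1,3) = 11/4
Full grid after step 2:
  83/18 239/60 13/4 31/12
  1031/240 417/100 327/100 11/4
  11/3 247/80 43/16 7/3

Answer: 11/4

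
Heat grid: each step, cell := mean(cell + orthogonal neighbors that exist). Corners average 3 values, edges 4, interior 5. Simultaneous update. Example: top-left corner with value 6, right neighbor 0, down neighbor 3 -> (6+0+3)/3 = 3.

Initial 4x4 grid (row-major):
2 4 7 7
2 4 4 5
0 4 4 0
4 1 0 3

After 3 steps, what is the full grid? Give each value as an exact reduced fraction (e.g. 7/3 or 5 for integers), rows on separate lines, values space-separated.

After step 1:
  8/3 17/4 11/2 19/3
  2 18/5 24/5 4
  5/2 13/5 12/5 3
  5/3 9/4 2 1
After step 2:
  107/36 961/240 1253/240 95/18
  323/120 69/20 203/50 68/15
  263/120 267/100 74/25 13/5
  77/36 511/240 153/80 2
After step 3:
  6961/2160 5633/1440 33413/7200 10823/2160
  407/144 20251/6000 24269/6000 1853/450
  8723/3600 16081/6000 5681/2000 907/300
  4651/2160 15931/7200 5401/2400 521/240

Answer: 6961/2160 5633/1440 33413/7200 10823/2160
407/144 20251/6000 24269/6000 1853/450
8723/3600 16081/6000 5681/2000 907/300
4651/2160 15931/7200 5401/2400 521/240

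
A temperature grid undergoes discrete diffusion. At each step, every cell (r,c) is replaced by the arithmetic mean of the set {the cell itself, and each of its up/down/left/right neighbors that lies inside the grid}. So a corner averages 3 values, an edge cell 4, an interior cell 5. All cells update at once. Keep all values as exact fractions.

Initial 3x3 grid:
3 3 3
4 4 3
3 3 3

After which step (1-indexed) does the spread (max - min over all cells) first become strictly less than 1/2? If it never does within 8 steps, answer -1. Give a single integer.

Answer: 2

Derivation:
Step 1: max=7/2, min=3, spread=1/2
Step 2: max=407/120, min=253/80, spread=11/48
  -> spread < 1/2 first at step 2
Step 3: max=24199/7200, min=383/120, spread=1219/7200
Step 4: max=1436603/432000, min=308759/96000, spread=755/6912
Step 5: max=85865491/25920000, min=55920119/17280000, spread=6353/82944
Step 6: max=5130658127/1555200000, min=3364677293/1036800000, spread=53531/995328
Step 7: max=307176444319/93312000000, min=7497614173/2304000000, spread=450953/11943936
Step 8: max=18396509793443/5598720000000, min=12165406450837/3732480000000, spread=3799043/143327232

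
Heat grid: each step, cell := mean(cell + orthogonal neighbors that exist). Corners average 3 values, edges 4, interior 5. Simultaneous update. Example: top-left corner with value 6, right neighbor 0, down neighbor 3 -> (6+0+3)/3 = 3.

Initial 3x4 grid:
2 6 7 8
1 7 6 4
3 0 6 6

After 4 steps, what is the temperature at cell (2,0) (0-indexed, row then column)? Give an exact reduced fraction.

Answer: 91451/25920

Derivation:
Step 1: cell (2,0) = 4/3
Step 2: cell (2,0) = 103/36
Step 3: cell (2,0) = 1327/432
Step 4: cell (2,0) = 91451/25920
Full grid after step 4:
  35387/8640 13433/2880 47723/8640 75967/12960
  127319/34560 63379/14400 37249/7200 48991/8640
  91451/25920 4333/1080 10547/2160 34391/6480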